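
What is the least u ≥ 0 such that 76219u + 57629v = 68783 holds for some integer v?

13

Euclid: 76219 = 1·57629 + 18590; 57629 = 3·18590 + 1859; 18590 = 10·1859 + 0 → gcd = 1859; 68783 = 1859·37.
Back-substitution yields 76219·(-3) + 57629·(4) = 1859, so one solution is u = -3·37 = -111, v = 4·37 = 148.
Solutions in u differ by 57629/1859 = 31; the one in [0, 31) is -111 mod 31 = 13.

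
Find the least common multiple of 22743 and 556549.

gcd first: 556549 = 24·22743 + 10717; 22743 = 2·10717 + 1309; 10717 = 8·1309 + 245; 1309 = 5·245 + 84; 245 = 2·84 + 77; 84 = 1·77 + 7; 77 = 11·7 + 0 → gcd = 7
lcm = 22743·556549/gcd = 12657593907/7 = 1808227701

1808227701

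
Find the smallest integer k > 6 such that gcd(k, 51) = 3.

9

Multiples of 3 above 6: 3·3, 3·4, … . Need the cofactor coprime to 51/3 = 17.
Checking s = 3, 4, … the first with gcd(s, 17) = 1 is s = 3, giving 9.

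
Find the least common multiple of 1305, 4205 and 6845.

51809805

lcm(1305, 4205) = 1305·4205/gcd = 5487525/145 = 37845
lcm(37845, 6845) = 37845·6845/gcd = 259049025/5 = 51809805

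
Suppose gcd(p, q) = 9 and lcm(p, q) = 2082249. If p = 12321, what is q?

p·q = gcd·lcm = 9·2082249 = 18740241, so q = 18740241/12321 = 1521.

1521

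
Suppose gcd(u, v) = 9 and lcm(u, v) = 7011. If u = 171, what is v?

369

u·v = gcd·lcm = 9·7011 = 63099, so v = 63099/171 = 369.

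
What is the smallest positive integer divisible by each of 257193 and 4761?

257193 = 3² · 17 · 41²; 4761 = 3² · 23²
max exponents: 3² · 17 · 23² · 41² = 136055097

136055097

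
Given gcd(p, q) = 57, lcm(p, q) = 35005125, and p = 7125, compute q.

p·q = gcd·lcm = 57·35005125 = 1995292125, so q = 1995292125/7125 = 280041.

280041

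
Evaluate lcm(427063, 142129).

359159983

gcd first: 427063 = 3·142129 + 676; 142129 = 210·676 + 169; 676 = 4·169 + 0 → gcd = 169
lcm = 427063·142129/gcd = 60698037127/169 = 359159983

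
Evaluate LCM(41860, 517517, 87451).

41860 = 2² · 5 · 7 · 13 · 23; 517517 = 7 · 11² · 13 · 47; 87451 = 7 · 13 · 31²
lcm takes max exponent of each prime: 2² · 5 · 7 · 11² · 13 · 23 · 31² · 47 = 228773565020

228773565020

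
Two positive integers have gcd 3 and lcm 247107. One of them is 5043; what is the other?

m·n = gcd·lcm = 3·247107 = 741321, so n = 741321/5043 = 147.

147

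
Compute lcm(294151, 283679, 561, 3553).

25434942819

294151 = 11³ · 13 · 17; 283679 = 11 · 17 · 37 · 41; 561 = 3 · 11 · 17; 3553 = 11 · 17 · 19
lcm takes max exponent of each prime: 3 · 11³ · 13 · 17 · 19 · 37 · 41 = 25434942819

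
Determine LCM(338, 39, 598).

338 = 2 · 13²; 39 = 3 · 13; 598 = 2 · 13 · 23
lcm takes max exponent of each prime: 2 · 3 · 13² · 23 = 23322

23322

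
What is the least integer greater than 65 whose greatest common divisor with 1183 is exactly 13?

1183 = 13·91. Any k with gcd(k, 1183) = 13 is a multiple of 13, say 13s, with s coprime to 91.
Need s > 65/13, so s ≥ 6. First s ≥ 6 with gcd(s, 91) = 1 is s = 6. Thus k = 13·6 = 78.

78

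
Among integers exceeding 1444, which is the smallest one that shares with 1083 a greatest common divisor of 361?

1805

1083 = 361·3. Any x with gcd(x, 1083) = 361 is a multiple of 361, say 361s, with s coprime to 3.
Need s > 1444/361, so s ≥ 5. First s ≥ 5 with gcd(s, 3) = 1 is s = 5. Thus x = 361·5 = 1805.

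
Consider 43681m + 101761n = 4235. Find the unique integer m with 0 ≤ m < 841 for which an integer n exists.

692

Euclid: 101761 = 2·43681 + 14399; 43681 = 3·14399 + 484; 14399 = 29·484 + 363; 484 = 1·363 + 121; 363 = 3·121 + 0 → gcd = 121; 4235 = 121·35.
Back-substitution yields 43681·(212) + 101761·(-91) = 121, so one solution is m = 212·35 = 7420, n = -91·35 = -3185.
Solutions in m differ by 101761/121 = 841; the one in [0, 841) is 7420 mod 841 = 692.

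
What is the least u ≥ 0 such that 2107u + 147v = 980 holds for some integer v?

2

Euclid: 2107 = 14·147 + 49; 147 = 3·49 + 0 → gcd = 49; 980 = 49·20.
Back-substitution yields 2107·(1) + 147·(-14) = 49, so one solution is u = 1·20 = 20, v = -14·20 = -280.
Solutions in u differ by 147/49 = 3; the one in [0, 3) is 20 mod 3 = 2.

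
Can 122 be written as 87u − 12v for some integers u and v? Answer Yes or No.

No

By Bézout, 87u − 12v = 122 has integer solutions iff gcd(87, 12) | 122.
Euclid: 87 = 7·12 + 3; 12 = 4·3 + 0. gcd = 3; 122 mod 3 = 2. No.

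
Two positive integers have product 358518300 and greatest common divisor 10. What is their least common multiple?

35851830

For any two positive integers, gcd × lcm equals their product. Hence lcm = 358518300 / 10 = 35851830.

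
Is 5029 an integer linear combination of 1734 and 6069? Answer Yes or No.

No

gcd(1734, 6069): 6069 = 3·1734 + 867; 1734 = 2·867 + 0 → 867
867 does not divide 5029, so a solution does not exist.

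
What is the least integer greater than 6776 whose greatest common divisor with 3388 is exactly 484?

7260

Multiples of 484 above 6776: 484·15, 484·16, … . Need the cofactor coprime to 3388/484 = 7.
Checking s = 15, 16, … the first with gcd(s, 7) = 1 is s = 15, giving 7260.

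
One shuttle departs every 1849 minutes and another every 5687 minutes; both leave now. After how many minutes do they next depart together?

10515263

gcd first: 5687 = 3·1849 + 140; 1849 = 13·140 + 29; 140 = 4·29 + 24; 29 = 1·24 + 5; 24 = 4·5 + 4; 5 = 1·4 + 1; 4 = 4·1 + 0 → gcd = 1
lcm = 1849·5687/gcd = 10515263/1 = 10515263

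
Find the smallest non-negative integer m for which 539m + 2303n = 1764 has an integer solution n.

Euclid: 2303 = 4·539 + 147; 539 = 3·147 + 98; 147 = 1·98 + 49; 98 = 2·49 + 0 → gcd = 49; 1764 = 49·36.
Back-substitution yields 539·(-17) + 2303·(4) = 49, so one solution is m = -17·36 = -612, n = 4·36 = 144.
Solutions in m differ by 2303/49 = 47; the one in [0, 47) is -612 mod 47 = 46.

46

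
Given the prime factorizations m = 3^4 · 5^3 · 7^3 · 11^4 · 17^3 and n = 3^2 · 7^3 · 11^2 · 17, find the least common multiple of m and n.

max exponent per prime: 3^4 · 5^3 · 7^3 · 11^4 · 17^3 = 249808180804875

249808180804875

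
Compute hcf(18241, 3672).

18241 = 17 · 29 · 37
3672 = 2³ · 3³ · 17
Common: 17 = 17

17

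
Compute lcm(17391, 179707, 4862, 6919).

17391 = 3 · 11 · 17 · 31; 179707 = 11 · 17 · 31²; 4862 = 2 · 11 · 13 · 17; 6919 = 11 · 17 · 37
lcm takes max exponent of each prime: 2 · 3 · 11 · 13 · 17 · 31² · 37 = 518634402

518634402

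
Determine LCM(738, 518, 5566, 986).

262250455698

738 = 2 · 3² · 41; 518 = 2 · 7 · 37; 5566 = 2 · 11² · 23; 986 = 2 · 17 · 29
lcm takes max exponent of each prime: 2 · 3² · 7 · 11² · 17 · 23 · 29 · 37 · 41 = 262250455698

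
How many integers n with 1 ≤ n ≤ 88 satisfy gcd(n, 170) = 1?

33

Prime factors of 170: 2, 5, 17. Count integers ≤ 88 divisible by none of them.
By inclusion–exclusion: 88 − ⌊88/2⌋ − ⌊88/5⌋ − ⌊88/17⌋ + ⌊88/10⌋ + ⌊88/34⌋ + ⌊88/85⌋ − ⌊88/170⌋ = 33.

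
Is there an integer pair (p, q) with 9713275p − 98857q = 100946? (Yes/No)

gcd(9713275, 98857): 9713275 = 98·98857 + 25289; 98857 = 3·25289 + 22990; 25289 = 1·22990 + 2299; 22990 = 10·2299 + 0 → 2299
2299 does not divide 100946, so a solution does not exist.

No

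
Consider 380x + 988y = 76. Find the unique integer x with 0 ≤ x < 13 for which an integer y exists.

8

Euclid: 988 = 2·380 + 228; 380 = 1·228 + 152; 228 = 1·152 + 76; 152 = 2·76 + 0 → gcd = 76; 76 = 76·1.
Back-substitution yields 380·(-5) + 988·(2) = 76, so one solution is x = -5·1 = -5, y = 2·1 = 2.
Solutions in x differ by 988/76 = 13; the one in [0, 13) is -5 mod 13 = 8.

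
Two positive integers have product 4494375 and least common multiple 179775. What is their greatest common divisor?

gcd·lcm = product, so gcd = 4494375/179775 = 25.

25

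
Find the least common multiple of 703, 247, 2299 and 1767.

lcm(703, 247) = 703·247/gcd = 173641/19 = 9139
lcm(9139, 2299) = 9139·2299/gcd = 21010561/19 = 1105819
lcm(1105819, 1767) = 1105819·1767/gcd = 1953982173/19 = 102841167

102841167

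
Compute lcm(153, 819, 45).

69615

153 = 3² · 17; 819 = 3² · 7 · 13; 45 = 3² · 5
lcm takes max exponent of each prime: 3² · 5 · 7 · 13 · 17 = 69615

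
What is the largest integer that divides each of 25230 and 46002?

6

25230 = 2 · 3 · 5 · 29²
46002 = 2 · 3 · 11 · 17 · 41
Common: 2 · 3 = 6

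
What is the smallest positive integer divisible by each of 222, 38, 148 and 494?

109668

222 = 2 · 3 · 37; 38 = 2 · 19; 148 = 2² · 37; 494 = 2 · 13 · 19
lcm takes max exponent of each prime: 2² · 3 · 13 · 19 · 37 = 109668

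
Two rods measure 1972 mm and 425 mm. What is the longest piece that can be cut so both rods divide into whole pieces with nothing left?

1972 = 2² · 17 · 29
425 = 5² · 17
Common: 17 = 17

17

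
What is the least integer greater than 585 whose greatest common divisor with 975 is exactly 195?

gcd(a, 975) = 195 forces 195 | a; write a = 195s. Then gcd(195s, 195·5) = 195·gcd(s, 5), so need gcd(s, 5) = 1.
195s > 585 gives s ≥ 4. The least s ≥ 4 coprime to 5 is 4, so a = 195·4 = 780.

780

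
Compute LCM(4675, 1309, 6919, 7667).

4675 = 5² · 11 · 17; 1309 = 7 · 11 · 17; 6919 = 11 · 17 · 37; 7667 = 11 · 17 · 41
lcm takes max exponent of each prime: 5² · 7 · 11 · 17 · 37 · 41 = 49643825

49643825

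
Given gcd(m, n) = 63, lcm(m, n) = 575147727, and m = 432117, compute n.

Using mn = gcd(m,n)·lcm(m,n) = 63·575147727 = 36234306801, we get n = 36234306801/432117 = 83853.

83853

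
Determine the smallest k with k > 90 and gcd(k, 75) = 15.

105

75 = 15·5. Any k with gcd(k, 75) = 15 is a multiple of 15, say 15s, with s coprime to 5.
Need s > 90/15, so s ≥ 7. First s ≥ 7 with gcd(s, 5) = 1 is s = 7. Thus k = 15·7 = 105.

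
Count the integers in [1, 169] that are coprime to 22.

22 = 2·11. Inclusion–exclusion on these primes:
169 − ⌊169/2⌋ − ⌊169/11⌋ + ⌊169/22⌋ = 77

77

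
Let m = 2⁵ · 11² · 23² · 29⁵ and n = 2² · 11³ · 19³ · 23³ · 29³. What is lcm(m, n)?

max exponent per prime: 2⁵ · 11³ · 19³ · 23³ · 29⁵ = 72905842695750992224

72905842695750992224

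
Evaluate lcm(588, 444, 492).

588 = 2² · 3 · 7²; 444 = 2² · 3 · 37; 492 = 2² · 3 · 41
lcm takes max exponent of each prime: 2² · 3 · 7² · 37 · 41 = 891996

891996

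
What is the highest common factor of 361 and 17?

1

Euclid: 361 = 21·17 + 4; 17 = 4·4 + 1; 4 = 4·1 + 0. Last nonzero remainder: 1.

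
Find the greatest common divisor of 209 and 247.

209 = 11 · 19
247 = 13 · 19
Common: 19 = 19

19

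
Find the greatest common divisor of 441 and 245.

49

441 = 3² · 7²
245 = 5 · 7²
Common: 7² = 49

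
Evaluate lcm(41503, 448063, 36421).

944068741

41503 = 7³ · 11²; 448063 = 7 · 11² · 23²; 36421 = 7 · 11² · 43
lcm takes max exponent of each prime: 7³ · 11² · 23² · 43 = 944068741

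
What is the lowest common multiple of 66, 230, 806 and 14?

66 = 2 · 3 · 11; 230 = 2 · 5 · 23; 806 = 2 · 13 · 31; 14 = 2 · 7
lcm takes max exponent of each prime: 2 · 3 · 5 · 7 · 11 · 13 · 23 · 31 = 21411390

21411390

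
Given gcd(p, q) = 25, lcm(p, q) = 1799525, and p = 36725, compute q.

p·q = gcd·lcm = 25·1799525 = 44988125, so q = 44988125/36725 = 1225.

1225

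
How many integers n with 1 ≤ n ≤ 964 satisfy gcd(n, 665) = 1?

Prime factors of 665: 5, 7, 19. Count integers ≤ 964 divisible by none of them.
By inclusion–exclusion: 964 − ⌊964/5⌋ − ⌊964/7⌋ − ⌊964/19⌋ + ⌊964/35⌋ + ⌊964/95⌋ + ⌊964/133⌋ − ⌊964/665⌋ = 628.

628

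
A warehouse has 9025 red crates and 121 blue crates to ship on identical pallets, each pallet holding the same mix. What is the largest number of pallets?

1

9025 = 5² · 19²
121 = 11²
Common: 1 = 1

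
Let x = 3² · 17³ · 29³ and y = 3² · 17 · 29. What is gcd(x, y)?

min exponent per shared prime: 3² · 17 · 29 = 4437

4437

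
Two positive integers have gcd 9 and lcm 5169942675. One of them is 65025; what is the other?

p·q = gcd·lcm = 9·5169942675 = 46529484075, so q = 46529484075/65025 = 715563.

715563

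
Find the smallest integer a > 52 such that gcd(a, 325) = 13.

gcd(a, 325) = 13 forces 13 | a; write a = 13s. Then gcd(13s, 13·25) = 13·gcd(s, 25), so need gcd(s, 25) = 1.
13s > 52 gives s ≥ 5. The least s ≥ 5 coprime to 25 is 6, so a = 13·6 = 78.

78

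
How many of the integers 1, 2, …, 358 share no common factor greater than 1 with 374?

Prime factors of 374: 2, 11, 17. Count integers ≤ 358 divisible by none of them.
By inclusion–exclusion: 358 − ⌊358/2⌋ − ⌊358/11⌋ − ⌊358/17⌋ + ⌊358/22⌋ + ⌊358/34⌋ + ⌊358/187⌋ − ⌊358/374⌋ = 153.

153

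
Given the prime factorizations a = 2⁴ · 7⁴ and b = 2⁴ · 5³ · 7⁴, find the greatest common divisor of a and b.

38416

min exponent per shared prime: 2⁴ · 7⁴ = 38416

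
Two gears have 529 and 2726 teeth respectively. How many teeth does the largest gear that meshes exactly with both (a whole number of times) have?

1

Euclid: 2726 = 5·529 + 81; 529 = 6·81 + 43; 81 = 1·43 + 38; 43 = 1·38 + 5; 38 = 7·5 + 3; 5 = 1·3 + 2; 3 = 1·2 + 1; 2 = 2·1 + 0. Last nonzero remainder: 1.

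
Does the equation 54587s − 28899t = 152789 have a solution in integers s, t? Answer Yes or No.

By Bézout, 54587s − 28899t = 152789 has integer solutions iff gcd(54587, 28899) | 152789.
Euclid: 54587 = 1·28899 + 25688; 28899 = 1·25688 + 3211; 25688 = 8·3211 + 0. gcd = 3211; 152789 mod 3211 = 1872. No.

No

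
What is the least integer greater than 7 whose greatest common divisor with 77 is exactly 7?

gcd(m, 77) = 7 forces 7 | m; write m = 7s. Then gcd(7s, 7·11) = 7·gcd(s, 11), so need gcd(s, 11) = 1.
7s > 7 gives s ≥ 2. The least s ≥ 2 coprime to 11 is 2, so m = 7·2 = 14.

14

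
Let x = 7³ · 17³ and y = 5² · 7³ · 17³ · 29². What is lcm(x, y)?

35430467975

max exponent per prime: 5² · 7³ · 17³ · 29² = 35430467975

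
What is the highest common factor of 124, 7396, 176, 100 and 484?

gcd(124, 7396): 7396 = 59·124 + 80; 124 = 1·80 + 44; 80 = 1·44 + 36; 44 = 1·36 + 8; 36 = 4·8 + 4; 8 = 2·4 + 0 → 4
gcd(4, 176): 176 = 44·4 + 0 → 4
gcd(4, 100): 100 = 25·4 + 0 → 4
gcd(4, 484): 484 = 121·4 + 0 → 4

4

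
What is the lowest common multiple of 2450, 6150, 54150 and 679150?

2450 = 2 · 5² · 7²; 6150 = 2 · 3 · 5² · 41; 54150 = 2 · 3 · 5² · 19²; 679150 = 2 · 5² · 17² · 47
lcm takes max exponent of each prime: 2 · 3 · 5² · 7² · 17² · 19² · 41 · 47 = 1477658575050

1477658575050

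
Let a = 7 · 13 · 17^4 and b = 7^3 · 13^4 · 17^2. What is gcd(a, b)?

min exponent per shared prime: 7 · 13 · 17^2 = 26299

26299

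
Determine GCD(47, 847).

Euclid: 847 = 18·47 + 1; 47 = 47·1 + 0. Last nonzero remainder: 1.

1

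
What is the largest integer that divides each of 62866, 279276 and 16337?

17

gcd(62866, 279276): 279276 = 4·62866 + 27812; 62866 = 2·27812 + 7242; 27812 = 3·7242 + 6086; 7242 = 1·6086 + 1156; 6086 = 5·1156 + 306; 1156 = 3·306 + 238; 306 = 1·238 + 68; 238 = 3·68 + 34; 68 = 2·34 + 0 → 34
gcd(34, 16337): 16337 = 480·34 + 17; 34 = 2·17 + 0 → 17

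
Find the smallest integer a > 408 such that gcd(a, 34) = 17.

Multiples of 17 above 408: 17·25, 17·26, … . Need the cofactor coprime to 34/17 = 2.
Checking s = 25, 26, … the first with gcd(s, 2) = 1 is s = 25, giving 425.

425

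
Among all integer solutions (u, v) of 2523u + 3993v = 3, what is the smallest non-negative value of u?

Reduce mod 3993: 2523u ≡ 3 (mod 3993). With g = gcd(2523, 3993) = 3 dividing 3, divide through: 841u ≡ 1 (mod 1331).
Since gcd(841, 1331) = 1, u ≡ 1·(841)⁻¹ ≡ 383 (mod 1331). Smallest non-negative: 383.

383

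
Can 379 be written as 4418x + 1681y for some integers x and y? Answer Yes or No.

By Bézout, 4418x + 1681y = 379 has integer solutions iff gcd(4418, 1681) | 379.
Euclid: 4418 = 2·1681 + 1056; 1681 = 1·1056 + 625; 1056 = 1·625 + 431; 625 = 1·431 + 194; 431 = 2·194 + 43; 194 = 4·43 + 22; 43 = 1·22 + 21; 22 = 1·21 + 1; 21 = 21·1 + 0. gcd = 1; 379 mod 1 = 0. Yes.

Yes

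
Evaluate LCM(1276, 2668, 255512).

1874691544

1276 = 2² · 11 · 29; 2668 = 2² · 23 · 29; 255512 = 2³ · 19 · 41²
lcm takes max exponent of each prime: 2³ · 11 · 19 · 23 · 29 · 41² = 1874691544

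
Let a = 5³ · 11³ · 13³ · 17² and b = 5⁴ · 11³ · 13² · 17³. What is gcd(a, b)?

min exponent per shared prime: 5³ · 11³ · 13² · 17² = 8125921375

8125921375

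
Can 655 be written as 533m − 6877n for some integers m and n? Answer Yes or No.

gcd(533, 6877): 6877 = 12·533 + 481; 533 = 1·481 + 52; 481 = 9·52 + 13; 52 = 4·13 + 0 → 13
13 does not divide 655, so a solution does not exist.

No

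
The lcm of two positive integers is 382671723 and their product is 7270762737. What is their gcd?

From gcd × lcm = pq: gcd = 7270762737 / 382671723 = 19.

19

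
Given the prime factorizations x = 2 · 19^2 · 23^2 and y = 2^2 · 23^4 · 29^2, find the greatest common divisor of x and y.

1058

min exponent per shared prime: 2 · 23^2 = 1058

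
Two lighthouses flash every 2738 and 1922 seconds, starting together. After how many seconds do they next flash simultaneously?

2738 = 2 · 37²; 1922 = 2 · 31²
max exponents: 2 · 31² · 37² = 2631218

2631218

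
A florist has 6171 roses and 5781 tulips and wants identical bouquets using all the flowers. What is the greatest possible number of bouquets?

3

Euclid: 6171 = 1·5781 + 390; 5781 = 14·390 + 321; 390 = 1·321 + 69; 321 = 4·69 + 45; 69 = 1·45 + 24; 45 = 1·24 + 21; 24 = 1·21 + 3; 21 = 7·3 + 0. Last nonzero remainder: 3.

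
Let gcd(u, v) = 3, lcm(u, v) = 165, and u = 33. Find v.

Using uv = gcd(u,v)·lcm(u,v) = 3·165 = 495, we get v = 495/33 = 15.

15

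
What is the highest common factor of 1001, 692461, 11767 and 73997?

gcd(1001, 692461): 692461 = 691·1001 + 770; 1001 = 1·770 + 231; 770 = 3·231 + 77; 231 = 3·77 + 0 → 77
gcd(77, 11767): 11767 = 152·77 + 63; 77 = 1·63 + 14; 63 = 4·14 + 7; 14 = 2·7 + 0 → 7
gcd(7, 73997): 73997 = 10571·7 + 0 → 7

7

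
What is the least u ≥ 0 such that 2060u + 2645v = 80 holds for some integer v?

452

gcd(2060, 2645) = 5 (Euclid: 2645 = 1·2060 + 585; 2060 = 3·585 + 305; 585 = 1·305 + 280; 305 = 1·280 + 25; 280 = 11·25 + 5; 25 = 5·5 + 0), and 5 | 80.
Extended Euclid: 2060·(-104) + 2645·(81) = 5. Scale by 16: u₀ = -1664.
General solution u = u₀ + 529t; reducing mod 529 gives u = 452 (and v = -352).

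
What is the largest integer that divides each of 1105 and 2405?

1105 = 5 · 13 · 17
2405 = 5 · 13 · 37
Common: 5 · 13 = 65

65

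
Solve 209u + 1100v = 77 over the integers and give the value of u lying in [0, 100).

53

Euclid: 1100 = 5·209 + 55; 209 = 3·55 + 44; 55 = 1·44 + 11; 44 = 4·11 + 0 → gcd = 11; 77 = 11·7.
Back-substitution yields 209·(-21) + 1100·(4) = 11, so one solution is u = -21·7 = -147, v = 4·7 = 28.
Solutions in u differ by 1100/11 = 100; the one in [0, 100) is -147 mod 100 = 53.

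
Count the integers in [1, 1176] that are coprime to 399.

399 = 3·7·19. Inclusion–exclusion on these primes:
1176 − ⌊1176/3⌋ − ⌊1176/7⌋ − ⌊1176/19⌋ + ⌊1176/21⌋ + ⌊1176/57⌋ + ⌊1176/133⌋ − ⌊1176/399⌋ = 637

637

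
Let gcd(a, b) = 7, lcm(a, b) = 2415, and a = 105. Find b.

161

Using ab = gcd(a,b)·lcm(a,b) = 7·2415 = 16905, we get b = 16905/105 = 161.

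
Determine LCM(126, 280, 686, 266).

126 = 2 · 3² · 7; 280 = 2³ · 5 · 7; 686 = 2 · 7³; 266 = 2 · 7 · 19
lcm takes max exponent of each prime: 2³ · 3² · 5 · 7³ · 19 = 2346120

2346120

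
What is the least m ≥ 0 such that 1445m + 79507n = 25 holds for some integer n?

Euclid: 79507 = 55·1445 + 32; 1445 = 45·32 + 5; 32 = 6·5 + 2; 5 = 2·2 + 1; 2 = 2·1 + 0 → gcd = 1; 25 = 1·25.
Back-substitution yields 1445·(32298) + 79507·(-587) = 1, so one solution is m = 32298·25 = 807450, n = -587·25 = -14675.
Solutions in m differ by 79507/1 = 79507; the one in [0, 79507) is 807450 mod 79507 = 12380.

12380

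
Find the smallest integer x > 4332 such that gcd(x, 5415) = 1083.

gcd(x, 5415) = 1083 forces 1083 | x; write x = 1083s. Then gcd(1083s, 1083·5) = 1083·gcd(s, 5), so need gcd(s, 5) = 1.
1083s > 4332 gives s ≥ 5. The least s ≥ 5 coprime to 5 is 6, so x = 1083·6 = 6498.

6498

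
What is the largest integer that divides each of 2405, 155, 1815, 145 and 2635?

5

gcd(2405, 155): 2405 = 15·155 + 80; 155 = 1·80 + 75; 80 = 1·75 + 5; 75 = 15·5 + 0 → 5
gcd(5, 1815): 1815 = 363·5 + 0 → 5
gcd(5, 145): 145 = 29·5 + 0 → 5
gcd(5, 2635): 2635 = 527·5 + 0 → 5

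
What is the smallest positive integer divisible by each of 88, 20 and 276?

lcm(88, 20) = 88·20/gcd = 1760/4 = 440
lcm(440, 276) = 440·276/gcd = 121440/4 = 30360

30360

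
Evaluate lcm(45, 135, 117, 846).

164970

45 = 3² · 5; 135 = 3³ · 5; 117 = 3² · 13; 846 = 2 · 3² · 47
lcm takes max exponent of each prime: 2 · 3³ · 5 · 13 · 47 = 164970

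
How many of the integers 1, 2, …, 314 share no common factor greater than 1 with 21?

180

21 = 3·7. Inclusion–exclusion on these primes:
314 − ⌊314/3⌋ − ⌊314/7⌋ + ⌊314/21⌋ = 180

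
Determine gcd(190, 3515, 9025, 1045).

190 = 2 · 5 · 19; 3515 = 5 · 19 · 37; 9025 = 5² · 19²; 1045 = 5 · 11 · 19
gcd takes min exponent of each prime: 5 · 19 = 95

95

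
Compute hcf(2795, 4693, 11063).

gcd(2795, 4693): 4693 = 1·2795 + 1898; 2795 = 1·1898 + 897; 1898 = 2·897 + 104; 897 = 8·104 + 65; 104 = 1·65 + 39; 65 = 1·39 + 26; 39 = 1·26 + 13; 26 = 2·13 + 0 → 13
gcd(13, 11063): 11063 = 851·13 + 0 → 13

13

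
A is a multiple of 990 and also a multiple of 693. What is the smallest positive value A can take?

gcd first: 990 = 1·693 + 297; 693 = 2·297 + 99; 297 = 3·99 + 0 → gcd = 99
lcm = 990·693/gcd = 686070/99 = 6930

6930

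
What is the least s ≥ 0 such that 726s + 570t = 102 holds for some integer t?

92

Euclid: 726 = 1·570 + 156; 570 = 3·156 + 102; 156 = 1·102 + 54; 102 = 1·54 + 48; 54 = 1·48 + 6; 48 = 8·6 + 0 → gcd = 6; 102 = 6·17.
Back-substitution yields 726·(11) + 570·(-14) = 6, so one solution is s = 11·17 = 187, t = -14·17 = -238.
Solutions in s differ by 570/6 = 95; the one in [0, 95) is 187 mod 95 = 92.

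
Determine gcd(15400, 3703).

7

Euclid: 15400 = 4·3703 + 588; 3703 = 6·588 + 175; 588 = 3·175 + 63; 175 = 2·63 + 49; 63 = 1·49 + 14; 49 = 3·14 + 7; 14 = 2·7 + 0. Last nonzero remainder: 7.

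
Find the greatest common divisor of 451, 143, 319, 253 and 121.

451 = 11 · 41; 143 = 11 · 13; 319 = 11 · 29; 253 = 11 · 23; 121 = 11²
gcd takes min exponent of each prime: 11 = 11

11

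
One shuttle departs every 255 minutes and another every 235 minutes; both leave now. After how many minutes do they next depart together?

11985

255 = 3 · 5 · 17; 235 = 5 · 47
max exponents: 3 · 5 · 17 · 47 = 11985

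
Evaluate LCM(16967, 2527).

118769

16967 = 19² · 47; 2527 = 7 · 19²
max exponents: 7 · 19² · 47 = 118769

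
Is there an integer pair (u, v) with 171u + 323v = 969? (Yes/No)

By Bézout, 171u + 323v = 969 has integer solutions iff gcd(171, 323) | 969.
Euclid: 323 = 1·171 + 152; 171 = 1·152 + 19; 152 = 8·19 + 0. gcd = 19; 969 mod 19 = 0. Yes.

Yes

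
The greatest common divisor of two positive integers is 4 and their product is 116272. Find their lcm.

29068

gcd·lcm = product, so lcm = 116272/4 = 29068.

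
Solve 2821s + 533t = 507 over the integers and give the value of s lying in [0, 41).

Euclid: 2821 = 5·533 + 156; 533 = 3·156 + 65; 156 = 2·65 + 26; 65 = 2·26 + 13; 26 = 2·13 + 0 → gcd = 13; 507 = 13·39.
Back-substitution yields 2821·(-17) + 533·(90) = 13, so one solution is s = -17·39 = -663, t = 90·39 = 3510.
Solutions in s differ by 533/13 = 41; the one in [0, 41) is -663 mod 41 = 34.

34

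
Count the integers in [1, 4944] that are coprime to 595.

3192

Prime factors of 595: 5, 7, 17. Count integers ≤ 4944 divisible by none of them.
By inclusion–exclusion: 4944 − ⌊4944/5⌋ − ⌊4944/7⌋ − ⌊4944/17⌋ + ⌊4944/35⌋ + ⌊4944/85⌋ + ⌊4944/119⌋ − ⌊4944/595⌋ = 3192.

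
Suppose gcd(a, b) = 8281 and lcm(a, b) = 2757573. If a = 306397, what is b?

Using ab = gcd(a,b)·lcm(a,b) = 8281·2757573 = 22835462013, we get b = 22835462013/306397 = 74529.

74529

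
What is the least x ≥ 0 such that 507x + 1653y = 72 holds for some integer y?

Euclid: 1653 = 3·507 + 132; 507 = 3·132 + 111; 132 = 1·111 + 21; 111 = 5·21 + 6; 21 = 3·6 + 3; 6 = 2·3 + 0 → gcd = 3; 72 = 3·24.
Back-substitution yields 507·(-238) + 1653·(73) = 3, so one solution is x = -238·24 = -5712, y = 73·24 = 1752.
Solutions in x differ by 1653/3 = 551; the one in [0, 551) is -5712 mod 551 = 349.

349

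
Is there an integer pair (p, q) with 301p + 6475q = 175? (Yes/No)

Yes

gcd(301, 6475): 6475 = 21·301 + 154; 301 = 1·154 + 147; 154 = 1·147 + 7; 147 = 21·7 + 0 → 7
7 divides 175, so a solution exists.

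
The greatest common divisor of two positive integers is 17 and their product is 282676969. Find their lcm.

gcd·lcm = product, so lcm = 282676969/17 = 16628057.

16628057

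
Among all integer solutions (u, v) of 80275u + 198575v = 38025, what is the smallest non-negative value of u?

Euclid: 198575 = 2·80275 + 38025; 80275 = 2·38025 + 4225; 38025 = 9·4225 + 0 → gcd = 4225; 38025 = 4225·9.
Back-substitution yields 80275·(5) + 198575·(-2) = 4225, so one solution is u = 5·9 = 45, v = -2·9 = -18.
Solutions in u differ by 198575/4225 = 47; the one in [0, 47) is 45 mod 47 = 45.

45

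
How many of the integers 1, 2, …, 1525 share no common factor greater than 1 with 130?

Prime factors of 130: 2, 5, 13. Count integers ≤ 1525 divisible by none of them.
By inclusion–exclusion: 1525 − ⌊1525/2⌋ − ⌊1525/5⌋ − ⌊1525/13⌋ + ⌊1525/10⌋ + ⌊1525/26⌋ + ⌊1525/65⌋ − ⌊1525/130⌋ = 563.

563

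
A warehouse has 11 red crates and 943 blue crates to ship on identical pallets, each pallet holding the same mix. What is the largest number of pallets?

Euclid: 943 = 85·11 + 8; 11 = 1·8 + 3; 8 = 2·3 + 2; 3 = 1·2 + 1; 2 = 2·1 + 0. Last nonzero remainder: 1.

1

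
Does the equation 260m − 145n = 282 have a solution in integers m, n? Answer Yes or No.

No

By Bézout, 260m − 145n = 282 has integer solutions iff gcd(260, 145) | 282.
Euclid: 260 = 1·145 + 115; 145 = 1·115 + 30; 115 = 3·30 + 25; 30 = 1·25 + 5; 25 = 5·5 + 0. gcd = 5; 282 mod 5 = 2. No.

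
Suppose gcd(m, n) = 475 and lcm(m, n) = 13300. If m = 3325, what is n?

Using mn = gcd(m,n)·lcm(m,n) = 475·13300 = 6317500, we get n = 6317500/3325 = 1900.

1900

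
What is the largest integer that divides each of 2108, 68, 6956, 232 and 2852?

gcd(2108, 68): 2108 = 31·68 + 0 → 68
gcd(68, 6956): 6956 = 102·68 + 20; 68 = 3·20 + 8; 20 = 2·8 + 4; 8 = 2·4 + 0 → 4
gcd(4, 232): 232 = 58·4 + 0 → 4
gcd(4, 2852): 2852 = 713·4 + 0 → 4

4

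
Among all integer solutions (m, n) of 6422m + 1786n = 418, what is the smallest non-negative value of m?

gcd(6422, 1786) = 38 (Euclid: 6422 = 3·1786 + 1064; 1786 = 1·1064 + 722; 1064 = 1·722 + 342; 722 = 2·342 + 38; 342 = 9·38 + 0), and 38 | 418.
Extended Euclid: 6422·(-5) + 1786·(18) = 38. Scale by 11: m₀ = -55.
General solution m = m₀ + 47t; reducing mod 47 gives m = 39 (and n = -140).

39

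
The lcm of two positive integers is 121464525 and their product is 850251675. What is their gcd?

gcd·lcm = product, so gcd = 850251675/121464525 = 7.

7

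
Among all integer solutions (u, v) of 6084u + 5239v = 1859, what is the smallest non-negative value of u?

gcd(6084, 5239) = 169 (Euclid: 6084 = 1·5239 + 845; 5239 = 6·845 + 169; 845 = 5·169 + 0), and 169 | 1859.
Extended Euclid: 6084·(-6) + 5239·(7) = 169. Scale by 11: u₀ = -66.
General solution u = u₀ + 31t; reducing mod 31 gives u = 27 (and v = -31).

27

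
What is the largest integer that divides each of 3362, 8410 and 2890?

3362 = 2 · 41²; 8410 = 2 · 5 · 29²; 2890 = 2 · 5 · 17²
gcd takes min exponent of each prime: 2 = 2

2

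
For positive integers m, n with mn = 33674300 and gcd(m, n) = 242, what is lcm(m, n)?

gcd·lcm = product, so lcm = 33674300/242 = 139150.

139150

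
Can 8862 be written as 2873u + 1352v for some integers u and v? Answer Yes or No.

No

By Bézout, 2873u + 1352v = 8862 has integer solutions iff gcd(2873, 1352) | 8862.
Euclid: 2873 = 2·1352 + 169; 1352 = 8·169 + 0. gcd = 169; 8862 mod 169 = 74. No.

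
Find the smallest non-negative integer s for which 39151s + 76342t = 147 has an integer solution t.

Euclid: 76342 = 1·39151 + 37191; 39151 = 1·37191 + 1960; 37191 = 18·1960 + 1911; 1960 = 1·1911 + 49; 1911 = 39·49 + 0 → gcd = 49; 147 = 49·3.
Back-substitution yields 39151·(39) + 76342·(-20) = 49, so one solution is s = 39·3 = 117, t = -20·3 = -60.
Solutions in s differ by 76342/49 = 1558; the one in [0, 1558) is 117 mod 1558 = 117.

117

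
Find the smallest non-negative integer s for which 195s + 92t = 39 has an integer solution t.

gcd(195, 92) = 1 (Euclid: 195 = 2·92 + 11; 92 = 8·11 + 4; 11 = 2·4 + 3; 4 = 1·3 + 1; 3 = 3·1 + 0), and 1 | 39.
Extended Euclid: 195·(-25) + 92·(53) = 1. Scale by 39: s₀ = -975.
General solution s = s₀ + 92k; reducing mod 92 gives s = 37 (and t = -78).

37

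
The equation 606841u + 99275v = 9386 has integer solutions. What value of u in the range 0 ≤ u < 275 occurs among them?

gcd(606841, 99275) = 361 (Euclid: 606841 = 6·99275 + 11191; 99275 = 8·11191 + 9747; 11191 = 1·9747 + 1444; 9747 = 6·1444 + 1083; 1444 = 1·1083 + 361; 1083 = 3·361 + 0), and 361 | 9386.
Extended Euclid: 606841·(71) + 99275·(-434) = 361. Scale by 26: u₀ = 1846.
General solution u = u₀ + 275t; reducing mod 275 gives u = 196 (and v = -1198).

196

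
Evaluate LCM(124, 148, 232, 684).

124 = 2² · 31; 148 = 2² · 37; 232 = 2³ · 29; 684 = 2² · 3² · 19
lcm takes max exponent of each prime: 2³ · 3² · 19 · 29 · 31 · 37 = 45503784

45503784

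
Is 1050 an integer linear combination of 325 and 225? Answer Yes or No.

Yes

gcd(325, 225): 325 = 1·225 + 100; 225 = 2·100 + 25; 100 = 4·25 + 0 → 25
25 divides 1050, so a solution exists.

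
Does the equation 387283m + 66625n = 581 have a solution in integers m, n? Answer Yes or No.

No

gcd(387283, 66625): 387283 = 5·66625 + 54158; 66625 = 1·54158 + 12467; 54158 = 4·12467 + 4290; 12467 = 2·4290 + 3887; 4290 = 1·3887 + 403; 3887 = 9·403 + 260; 403 = 1·260 + 143; 260 = 1·143 + 117; 143 = 1·117 + 26; 117 = 4·26 + 13; 26 = 2·13 + 0 → 13
13 does not divide 581, so a solution does not exist.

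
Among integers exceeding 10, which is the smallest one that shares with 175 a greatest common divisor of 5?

15

gcd(m, 175) = 5 forces 5 | m; write m = 5s. Then gcd(5s, 5·35) = 5·gcd(s, 35), so need gcd(s, 35) = 1.
5s > 10 gives s ≥ 3. The least s ≥ 3 coprime to 35 is 3, so m = 5·3 = 15.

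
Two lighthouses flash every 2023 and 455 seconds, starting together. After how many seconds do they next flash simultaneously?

131495

gcd first: 2023 = 4·455 + 203; 455 = 2·203 + 49; 203 = 4·49 + 7; 49 = 7·7 + 0 → gcd = 7
lcm = 2023·455/gcd = 920465/7 = 131495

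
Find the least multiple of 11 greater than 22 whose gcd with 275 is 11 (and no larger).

Multiples of 11 above 22: 11·3, 11·4, … . Need the cofactor coprime to 275/11 = 25.
Checking s = 3, 4, … the first with gcd(s, 25) = 1 is s = 3, giving 33.

33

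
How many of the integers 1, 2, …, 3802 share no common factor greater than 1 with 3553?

3082

3553 = 11·17·19. Inclusion–exclusion on these primes:
3802 − ⌊3802/11⌋ − ⌊3802/17⌋ − ⌊3802/19⌋ + ⌊3802/187⌋ + ⌊3802/209⌋ + ⌊3802/323⌋ − ⌊3802/3553⌋ = 3082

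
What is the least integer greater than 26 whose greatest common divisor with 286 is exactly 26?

52

Multiples of 26 above 26: 26·2, 26·3, … . Need the cofactor coprime to 286/26 = 11.
Checking s = 2, 3, … the first with gcd(s, 11) = 1 is s = 2, giving 52.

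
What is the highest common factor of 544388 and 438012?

4

544388 = 2² · 13 · 19² · 29
438012 = 2² · 3² · 23³
Common: 2² = 4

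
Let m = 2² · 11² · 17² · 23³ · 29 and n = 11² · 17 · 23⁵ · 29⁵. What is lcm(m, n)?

max exponent per prime: 2² · 11² · 17² · 23⁵ · 29⁵ = 18465980558339254732

18465980558339254732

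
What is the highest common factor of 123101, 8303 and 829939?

123101 = 11 · 19² · 31; 8303 = 19² · 23; 829939 = 11² · 19³
gcd takes min exponent of each prime: 19² = 361

361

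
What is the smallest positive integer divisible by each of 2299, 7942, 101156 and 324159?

270996924

2299 = 11² · 19; 7942 = 2 · 11 · 19²; 101156 = 2² · 11³ · 19; 324159 = 3 · 11² · 19 · 47
lcm takes max exponent of each prime: 2² · 3 · 11³ · 19² · 47 = 270996924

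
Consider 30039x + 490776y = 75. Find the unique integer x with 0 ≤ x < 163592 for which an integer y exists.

Euclid: 490776 = 16·30039 + 10152; 30039 = 2·10152 + 9735; 10152 = 1·9735 + 417; 9735 = 23·417 + 144; 417 = 2·144 + 129; 144 = 1·129 + 15; 129 = 8·15 + 9; 15 = 1·9 + 6; 9 = 1·6 + 3; 6 = 2·3 + 0 → gcd = 3; 75 = 3·25.
Back-substitution yields 30039·(-64731) + 490776·(3962) = 3, so one solution is x = -64731·25 = -1618275, y = 3962·25 = 99050.
Solutions in x differ by 490776/3 = 163592; the one in [0, 163592) is -1618275 mod 163592 = 17645.

17645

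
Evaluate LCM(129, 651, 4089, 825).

10492476225

lcm(129, 651) = 129·651/gcd = 83979/3 = 27993
lcm(27993, 4089) = 27993·4089/gcd = 114463377/3 = 38154459
lcm(38154459, 825) = 38154459·825/gcd = 31477428675/3 = 10492476225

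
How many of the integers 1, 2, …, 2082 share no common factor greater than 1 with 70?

70 = 2·5·7. Inclusion–exclusion on these primes:
2082 − ⌊2082/2⌋ − ⌊2082/5⌋ − ⌊2082/7⌋ + ⌊2082/10⌋ + ⌊2082/14⌋ + ⌊2082/35⌋ − ⌊2082/70⌋ = 714

714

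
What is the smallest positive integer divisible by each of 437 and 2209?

437 = 19 · 23; 2209 = 47²
max exponents: 19 · 23 · 47² = 965333

965333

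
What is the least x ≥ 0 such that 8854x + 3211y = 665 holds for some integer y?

Euclid: 8854 = 2·3211 + 2432; 3211 = 1·2432 + 779; 2432 = 3·779 + 95; 779 = 8·95 + 19; 95 = 5·19 + 0 → gcd = 19; 665 = 19·35.
Back-substitution yields 8854·(-33) + 3211·(91) = 19, so one solution is x = -33·35 = -1155, y = 91·35 = 3185.
Solutions in x differ by 3211/19 = 169; the one in [0, 169) is -1155 mod 169 = 28.

28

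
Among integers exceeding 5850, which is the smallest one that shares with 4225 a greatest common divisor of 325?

6175

4225 = 325·13. Any t with gcd(t, 4225) = 325 is a multiple of 325, say 325s, with s coprime to 13.
Need s > 5850/325, so s ≥ 19. First s ≥ 19 with gcd(s, 13) = 1 is s = 19. Thus t = 325·19 = 6175.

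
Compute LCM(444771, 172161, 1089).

93588269049

444771 = 3⁴ · 17² · 19; 172161 = 3² · 11 · 37 · 47; 1089 = 3² · 11²
lcm takes max exponent of each prime: 3⁴ · 11² · 17² · 19 · 37 · 47 = 93588269049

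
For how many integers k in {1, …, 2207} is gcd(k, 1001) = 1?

Prime factors of 1001: 7, 11, 13. Count integers ≤ 2207 divisible by none of them.
By inclusion–exclusion: 2207 − ⌊2207/7⌋ − ⌊2207/11⌋ − ⌊2207/13⌋ + ⌊2207/77⌋ + ⌊2207/91⌋ + ⌊2207/143⌋ − ⌊2207/1001⌋ = 1588.

1588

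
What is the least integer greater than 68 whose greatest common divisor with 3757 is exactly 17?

85

Multiples of 17 above 68: 17·5, 17·6, … . Need the cofactor coprime to 3757/17 = 221.
Checking s = 5, 6, … the first with gcd(s, 221) = 1 is s = 5, giving 85.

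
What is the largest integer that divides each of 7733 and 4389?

7733 = 11 · 19 · 37
4389 = 3 · 7 · 11 · 19
Common: 11 · 19 = 209

209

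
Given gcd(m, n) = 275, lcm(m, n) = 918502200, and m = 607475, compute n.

m·n = gcd·lcm = 275·918502200 = 252588105000, so n = 252588105000/607475 = 415800.

415800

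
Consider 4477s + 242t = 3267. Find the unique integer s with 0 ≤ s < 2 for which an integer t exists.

1

Euclid: 4477 = 18·242 + 121; 242 = 2·121 + 0 → gcd = 121; 3267 = 121·27.
Back-substitution yields 4477·(1) + 242·(-18) = 121, so one solution is s = 1·27 = 27, t = -18·27 = -486.
Solutions in s differ by 242/121 = 2; the one in [0, 2) is 27 mod 2 = 1.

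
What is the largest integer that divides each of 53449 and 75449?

11

53449 = 11 · 43 · 113
75449 = 11 · 19³
Common: 11 = 11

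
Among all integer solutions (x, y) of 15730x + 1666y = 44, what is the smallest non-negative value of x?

Euclid: 15730 = 9·1666 + 736; 1666 = 2·736 + 194; 736 = 3·194 + 154; 194 = 1·154 + 40; 154 = 3·40 + 34; 40 = 1·34 + 6; 34 = 5·6 + 4; 6 = 1·4 + 2; 4 = 2·2 + 0 → gcd = 2; 44 = 2·22.
Back-substitution yields 15730·(-292) + 1666·(2757) = 2, so one solution is x = -292·22 = -6424, y = 2757·22 = 60654.
Solutions in x differ by 1666/2 = 833; the one in [0, 833) is -6424 mod 833 = 240.

240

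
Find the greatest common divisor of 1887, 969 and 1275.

gcd(1887, 969): 1887 = 1·969 + 918; 969 = 1·918 + 51; 918 = 18·51 + 0 → 51
gcd(51, 1275): 1275 = 25·51 + 0 → 51

51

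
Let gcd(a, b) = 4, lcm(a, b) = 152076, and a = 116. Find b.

5244

Using ab = gcd(a,b)·lcm(a,b) = 4·152076 = 608304, we get b = 608304/116 = 5244.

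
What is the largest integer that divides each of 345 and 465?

15

Euclid: 465 = 1·345 + 120; 345 = 2·120 + 105; 120 = 1·105 + 15; 105 = 7·15 + 0. Last nonzero remainder: 15.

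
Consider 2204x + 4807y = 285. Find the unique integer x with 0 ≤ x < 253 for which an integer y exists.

Reduce mod 4807: 2204x ≡ 285 (mod 4807). With g = gcd(2204, 4807) = 19 dividing 285, divide through: 116x ≡ 15 (mod 253).
Since gcd(116, 253) = 1, x ≡ 15·(116)⁻¹ ≡ 107 (mod 253). Smallest non-negative: 107.

107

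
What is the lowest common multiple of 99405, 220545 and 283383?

99405 = 3² · 5 · 47²; 220545 = 3² · 5 · 13² · 29; 283383 = 3² · 23 · 37²
lcm takes max exponent of each prime: 3² · 5 · 13² · 23 · 29 · 37² · 47² = 15339959616735

15339959616735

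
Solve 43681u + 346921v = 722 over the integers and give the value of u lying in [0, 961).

826

Reduce mod 346921: 43681u ≡ 722 (mod 346921). With g = gcd(43681, 346921) = 361 dividing 722, divide through: 121u ≡ 2 (mod 961).
Since gcd(121, 961) = 1, u ≡ 2·(121)⁻¹ ≡ 826 (mod 961). Smallest non-negative: 826.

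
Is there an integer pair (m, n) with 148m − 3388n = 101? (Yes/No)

By Bézout, 148m − 3388n = 101 has integer solutions iff gcd(148, 3388) | 101.
Euclid: 3388 = 22·148 + 132; 148 = 1·132 + 16; 132 = 8·16 + 4; 16 = 4·4 + 0. gcd = 4; 101 mod 4 = 1. No.

No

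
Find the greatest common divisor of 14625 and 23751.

117

14625 = 3² · 5³ · 13
23751 = 3² · 7 · 13 · 29
Common: 3² · 13 = 117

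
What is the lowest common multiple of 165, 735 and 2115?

lcm(165, 735) = 165·735/gcd = 121275/15 = 8085
lcm(8085, 2115) = 8085·2115/gcd = 17099775/15 = 1139985

1139985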